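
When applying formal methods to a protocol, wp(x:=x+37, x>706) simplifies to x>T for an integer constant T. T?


Formula: wp(x:=E, P) = P[E/x] (substitute E for x in postcondition)
Step 1: Postcondition: x>706
Step 2: Substitute x+37 for x: x+37>706
Step 3: Solve for x: x > 706-37 = 669

669


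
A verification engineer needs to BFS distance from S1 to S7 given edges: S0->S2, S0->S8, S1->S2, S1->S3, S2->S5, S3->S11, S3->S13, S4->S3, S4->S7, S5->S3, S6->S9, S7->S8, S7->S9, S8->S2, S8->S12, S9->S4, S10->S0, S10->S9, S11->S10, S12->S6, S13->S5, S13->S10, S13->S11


BFS layer-by-layer from S1:
  dist 0: {S1}
  dist 1: {S2, S3}
  dist 2: {S5, S11, S13}
  dist 3: {S10}
  dist 4: {S0, S9}
  dist 5: {S4, S8}
  dist 6: {S7, S12}
  -> S7 reached at distance 6
Shortest path length = 6

6


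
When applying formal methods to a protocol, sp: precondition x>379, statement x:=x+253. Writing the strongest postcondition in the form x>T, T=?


Formula: sp(P, x:=E) = exists old_x. (x = E[old_x/x]) AND P[old_x/x] (old_x is the value of x before the assignment; eliminate old_x by solving x = E[old_x/x] for old_x)
Step 1: Precondition P: x>379, i.e. old_x > 379
Step 2: Assignment gives x = old_x + 253, so old_x = x - 253
Step 3: Substitute into P: x - 253 > 379
Step 4: Simplify: x > 379+253 = 632

632


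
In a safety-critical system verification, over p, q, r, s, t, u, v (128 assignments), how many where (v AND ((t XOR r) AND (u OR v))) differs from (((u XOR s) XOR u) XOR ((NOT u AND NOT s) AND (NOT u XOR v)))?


F1 = (v AND ((t XOR r) AND (u OR v)))
F2 = (((u XOR s) XOR u) XOR ((NOT u AND NOT s) AND (NOT u XOR v)))
Evaluate both on each of 128 rows (bits = p,q,r,s,t,u,v):
  row 0 [0000000]: F1=0 F2=1 (differ) -> 1
  row 1 [0000001]: F1=0 F2=0 -> 0
  row 2 [0000010]: F1=0 F2=0 -> 0
  row 3 [0000011]: F1=0 F2=0 -> 0
  row 4 [0000100]: F1=0 F2=1 (differ) -> 1
  (every remaining row is evaluated the same way; all 128 results are listed next)
Full result column, 8 rows per line (p,q,r,s fixed per line; t,u,v runs 000..111 left to right):
  rows 0-7 [p,q,r,s=0000]: 10001101  (ones: 4)
  rows 8-15 [p,q,r,s=0001]: 11111010  (ones: 6)
  rows 16-23 [p,q,r,s=0010]: 11011000  (ones: 4)
  rows 24-31 [p,q,r,s=0011]: 10101111  (ones: 6)
  rows 32-39 [p,q,r,s=0100]: 10001101  (ones: 4)
  rows 40-47 [p,q,r,s=0101]: 11111010  (ones: 6)
  rows 48-55 [p,q,r,s=0110]: 11011000  (ones: 4)
  rows 56-63 [p,q,r,s=0111]: 10101111  (ones: 6)
  rows 64-71 [p,q,r,s=1000]: 10001101  (ones: 4)
  rows 72-79 [p,q,r,s=1001]: 11111010  (ones: 6)
  rows 80-87 [p,q,r,s=1010]: 11011000  (ones: 4)
  rows 88-95 [p,q,r,s=1011]: 10101111  (ones: 6)
  rows 96-103 [p,q,r,s=1100]: 10001101  (ones: 4)
  rows 104-111 [p,q,r,s=1101]: 11111010  (ones: 6)
  rows 112-119 [p,q,r,s=1110]: 11011000  (ones: 4)
  rows 120-127 [p,q,r,s=1111]: 10101111  (ones: 6)
Disagreements = 4+6+4+6+4+6+4+6+4+6+4+6+4+6+4+6 = 80

80


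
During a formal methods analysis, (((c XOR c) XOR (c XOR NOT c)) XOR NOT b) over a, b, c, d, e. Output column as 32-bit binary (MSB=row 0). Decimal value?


Formula: (((c XOR c) XOR (c XOR NOT c)) XOR NOT b) over a, b, c, d, e (32 rows)
Evaluate each row (bits = a,b,c,d,e, MSB first):
  row 0 [00000]: (((0 XOR 0) XOR (0 XOR NOT 0)) XOR NOT 0) -> 0
  row 1 [00001]: (((0 XOR 0) XOR (0 XOR NOT 0)) XOR NOT 0) -> 0
  row 2 [00010]: (((0 XOR 0) XOR (0 XOR NOT 0)) XOR NOT 0) -> 0
  row 3 [00011]: (((0 XOR 0) XOR (0 XOR NOT 0)) XOR NOT 0) -> 0
  row 4 [00100]: (((1 XOR 1) XOR (1 XOR NOT 1)) XOR NOT 0) -> 0
  row 5 [00101]: (((1 XOR 1) XOR (1 XOR NOT 1)) XOR NOT 0) -> 0
  row 6 [00110]: (((1 XOR 1) XOR (1 XOR NOT 1)) XOR NOT 0) -> 0
  row 7 [00111]: (((1 XOR 1) XOR (1 XOR NOT 1)) XOR NOT 0) -> 0
  row 8 [01000]: (((0 XOR 0) XOR (0 XOR NOT 0)) XOR NOT 1) -> 1
  row 9 [01001]: (((0 XOR 0) XOR (0 XOR NOT 0)) XOR NOT 1) -> 1
  row 10 [01010]: (((0 XOR 0) XOR (0 XOR NOT 0)) XOR NOT 1) -> 1
  row 11 [01011]: (((0 XOR 0) XOR (0 XOR NOT 0)) XOR NOT 1) -> 1
  row 12 [01100]: (((1 XOR 1) XOR (1 XOR NOT 1)) XOR NOT 1) -> 1
  row 13 [01101]: (((1 XOR 1) XOR (1 XOR NOT 1)) XOR NOT 1) -> 1
  row 14 [01110]: (((1 XOR 1) XOR (1 XOR NOT 1)) XOR NOT 1) -> 1
  row 15 [01111]: (((1 XOR 1) XOR (1 XOR NOT 1)) XOR NOT 1) -> 1
  row 16 [10000]: (((0 XOR 0) XOR (0 XOR NOT 0)) XOR NOT 0) -> 0
  row 17 [10001]: (((0 XOR 0) XOR (0 XOR NOT 0)) XOR NOT 0) -> 0
  row 18 [10010]: (((0 XOR 0) XOR (0 XOR NOT 0)) XOR NOT 0) -> 0
  row 19 [10011]: (((0 XOR 0) XOR (0 XOR NOT 0)) XOR NOT 0) -> 0
  row 20 [10100]: (((1 XOR 1) XOR (1 XOR NOT 1)) XOR NOT 0) -> 0
  row 21 [10101]: (((1 XOR 1) XOR (1 XOR NOT 1)) XOR NOT 0) -> 0
  row 22 [10110]: (((1 XOR 1) XOR (1 XOR NOT 1)) XOR NOT 0) -> 0
  row 23 [10111]: (((1 XOR 1) XOR (1 XOR NOT 1)) XOR NOT 0) -> 0
  row 24 [11000]: (((0 XOR 0) XOR (0 XOR NOT 0)) XOR NOT 1) -> 1
  row 25 [11001]: (((0 XOR 0) XOR (0 XOR NOT 0)) XOR NOT 1) -> 1
  row 26 [11010]: (((0 XOR 0) XOR (0 XOR NOT 0)) XOR NOT 1) -> 1
  row 27 [11011]: (((0 XOR 0) XOR (0 XOR NOT 0)) XOR NOT 1) -> 1
  row 28 [11100]: (((1 XOR 1) XOR (1 XOR NOT 1)) XOR NOT 1) -> 1
  row 29 [11101]: (((1 XOR 1) XOR (1 XOR NOT 1)) XOR NOT 1) -> 1
  row 30 [11110]: (((1 XOR 1) XOR (1 XOR NOT 1)) XOR NOT 1) -> 1
  row 31 [11111]: (((1 XOR 1) XOR (1 XOR NOT 1)) XOR NOT 1) -> 1
Full result column, 4 rows per line (a,b,c fixed per line; d,e runs 00..11 left to right):
  rows 0-3 [a,b,c=000]: 0000  = hex 0
  rows 4-7 [a,b,c=001]: 0000  = hex 0
  rows 8-11 [a,b,c=010]: 1111  = hex F
  rows 12-15 [a,b,c=011]: 1111  = hex F
  rows 16-19 [a,b,c=100]: 0000  = hex 0
  rows 20-23 [a,b,c=101]: 0000  = hex 0
  rows 24-27 [a,b,c=110]: 1111  = hex F
  rows 28-31 [a,b,c=111]: 1111  = hex F
Output column (row 0 .. row 31) = 00000000111111110000000011111111
Output column grouped in 4s = 0000 0000 1111 1111 0000 0000 1111 1111 = 0x00FF00FF
Convert to decimal digit by digit (value = value*16 + digit):
  0 -> 0
  0*16 + 0 = 0
  0*16 + 15 (F) = 15
  15*16 + 15 (F) = 255
  255*16 + 0 = 4080
  4080*16 + 0 = 65280
  65280*16 + 15 (F) = 1044495
  1044495*16 + 15 (F) = 16711935
Decimal = 16711935

16711935


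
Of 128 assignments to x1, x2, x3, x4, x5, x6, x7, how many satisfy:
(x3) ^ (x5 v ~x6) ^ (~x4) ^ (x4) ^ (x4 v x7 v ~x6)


CNF with 5 clauses over 7 vars (128 assignments).
An assignment satisfies CNF iff every clause has >=1 true literal.
Check each row (bits = x1,x2,x3,x4,x5,x6,x7; clause T/F shown):
  row 0 [0000000]: clauses=FTTFT -> 0
  row 1 [0000001]: clauses=FTTFT -> 0
  row 2 [0000010]: clauses=FFTFF -> 0
  row 3 [0000011]: clauses=FFTFT -> 0
  row 4 [0000100]: clauses=FTTFT -> 0
  (every remaining row is evaluated the same way; all 128 results are listed next)
Full result column, 8 rows per line (x1,x2,x3,x4 fixed per line; x5,x6,x7 runs 000..111 left to right):
  rows 0-7 [x1,x2,x3,x4=0000]: 00000000  (ones: 0)
  rows 8-15 [x1,x2,x3,x4=0001]: 00000000  (ones: 0)
  rows 16-23 [x1,x2,x3,x4=0010]: 00000000  (ones: 0)
  rows 24-31 [x1,x2,x3,x4=0011]: 00000000  (ones: 0)
  rows 32-39 [x1,x2,x3,x4=0100]: 00000000  (ones: 0)
  rows 40-47 [x1,x2,x3,x4=0101]: 00000000  (ones: 0)
  rows 48-55 [x1,x2,x3,x4=0110]: 00000000  (ones: 0)
  rows 56-63 [x1,x2,x3,x4=0111]: 00000000  (ones: 0)
  rows 64-71 [x1,x2,x3,x4=1000]: 00000000  (ones: 0)
  rows 72-79 [x1,x2,x3,x4=1001]: 00000000  (ones: 0)
  rows 80-87 [x1,x2,x3,x4=1010]: 00000000  (ones: 0)
  rows 88-95 [x1,x2,x3,x4=1011]: 00000000  (ones: 0)
  rows 96-103 [x1,x2,x3,x4=1100]: 00000000  (ones: 0)
  rows 104-111 [x1,x2,x3,x4=1101]: 00000000  (ones: 0)
  rows 112-119 [x1,x2,x3,x4=1110]: 00000000  (ones: 0)
  rows 120-127 [x1,x2,x3,x4=1111]: 00000000  (ones: 0)
Satisfying assignments = 0+0+0+0+0+0+0+0+0+0+0+0+0+0+0+0 = 0

0


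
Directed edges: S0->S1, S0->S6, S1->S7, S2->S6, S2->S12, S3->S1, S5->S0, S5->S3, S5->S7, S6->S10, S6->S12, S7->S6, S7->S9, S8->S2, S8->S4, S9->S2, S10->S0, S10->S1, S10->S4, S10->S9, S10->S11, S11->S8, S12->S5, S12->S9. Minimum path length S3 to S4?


BFS layer-by-layer from S3:
  dist 0: {S3}
  dist 1: {S1}
  dist 2: {S7}
  dist 3: {S6, S9}
  dist 4: {S2, S10, S12}
  dist 5: {S0, S4, S5, S11}
  -> S4 reached at distance 5
Shortest path length = 5

5


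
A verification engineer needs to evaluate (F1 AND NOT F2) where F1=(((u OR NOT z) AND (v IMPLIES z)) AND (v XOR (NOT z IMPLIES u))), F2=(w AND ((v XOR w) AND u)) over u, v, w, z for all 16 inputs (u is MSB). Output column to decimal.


F1 = (((u OR NOT z) AND (v IMPLIES z)) AND (v XOR (NOT z IMPLIES u)))
F2 = (w AND ((v XOR w) AND u))
Counterexample to F1=>F2 is where F1=1 and F2=0.
Evaluate each row (bits = u,v,w,z, MSB first):
  row 0 [0000]: F1=0 F2=0 -> F1&~F2 -> 0
  row 1 [0001]: F1=0 F2=0 -> F1&~F2 -> 0
  row 2 [0010]: F1=0 F2=0 -> F1&~F2 -> 0
  row 3 [0011]: F1=0 F2=0 -> F1&~F2 -> 0
  row 4 [0100]: F1=0 F2=0 -> F1&~F2 -> 0
  row 5 [0101]: F1=0 F2=0 -> F1&~F2 -> 0
  row 6 [0110]: F1=0 F2=0 -> F1&~F2 -> 0
  row 7 [0111]: F1=0 F2=0 -> F1&~F2 -> 0
  row 8 [1000]: F1=1 F2=0 -> F1&~F2 -> 1
  row 9 [1001]: F1=1 F2=0 -> F1&~F2 -> 1
  row 10 [1010]: F1=1 F2=1 -> F1&~F2 -> 0
  row 11 [1011]: F1=1 F2=1 -> F1&~F2 -> 0
  row 12 [1100]: F1=0 F2=0 -> F1&~F2 -> 0
  row 13 [1101]: F1=0 F2=0 -> F1&~F2 -> 0
  row 14 [1110]: F1=0 F2=0 -> F1&~F2 -> 0
  row 15 [1111]: F1=0 F2=0 -> F1&~F2 -> 0
Full result column, 4 rows per line (u,v fixed per line; w,z runs 00..11 left to right):
  rows 0-3 [u,v=00]: 0000  = hex 0
  rows 4-7 [u,v=01]: 0000  = hex 0
  rows 8-11 [u,v=10]: 1100  = hex C
  rows 12-15 [u,v=11]: 0000  = hex 0
Counterexample vector (row 0 .. row 15) = 0000000011000000
Output column grouped in 4s = 0000 0000 1100 0000 = 0x00C0
Convert to decimal digit by digit (value = value*16 + digit):
  0 -> 0
  0*16 + 0 = 0
  0*16 + 12 (C) = 12
  12*16 + 0 = 192
Decimal = 192

192


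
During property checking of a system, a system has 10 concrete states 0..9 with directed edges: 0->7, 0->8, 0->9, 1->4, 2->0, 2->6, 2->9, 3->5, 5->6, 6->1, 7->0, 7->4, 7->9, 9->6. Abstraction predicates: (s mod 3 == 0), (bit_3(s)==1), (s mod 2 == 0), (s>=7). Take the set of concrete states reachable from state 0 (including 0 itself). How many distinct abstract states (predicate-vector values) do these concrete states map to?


BFS from 0:
Concrete reachable: {0, 1, 4, 6, 7, 8, 9}
Abstract via predicates (s mod 3 == 0), (bit_3(s)==1), (s mod 2 == 0), (s>=7):
  (0,0,0,0) <- {1}
  (0,0,0,1) <- {7}
  (0,0,1,0) <- {4}
  (0,1,1,1) <- {8}
  (1,0,1,0) <- {0, 6}
  (1,1,0,1) <- {9}
Distinct abstract states = 6

6


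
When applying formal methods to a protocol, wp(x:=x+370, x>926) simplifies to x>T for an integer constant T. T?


Formula: wp(x:=E, P) = P[E/x] (substitute E for x in postcondition)
Step 1: Postcondition: x>926
Step 2: Substitute x+370 for x: x+370>926
Step 3: Solve for x: x > 926-370 = 556

556


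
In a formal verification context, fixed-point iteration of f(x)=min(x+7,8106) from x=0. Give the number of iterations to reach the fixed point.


Step 1: x=0, cap=8106, increment=7
Step 2: x grows by 7 each step until capped at 8106; fixed point is x=8106
Step 3: iterations = ceil(8106/7) = 1158

1158


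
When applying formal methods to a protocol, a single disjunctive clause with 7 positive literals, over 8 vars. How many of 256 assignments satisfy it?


Step 1: Total=2^8=256
Step 2: Unsat when all 7 false: 2^1=2
Step 3: Sat=256-2=254

254


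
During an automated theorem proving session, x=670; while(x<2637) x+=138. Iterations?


Step 1: x goes from 670 toward 2637 by 138; the body runs while x<2637, so iterations = ceil((bound-start)/step)
Step 2: Distance=1967
Step 3: ceil(1967/138)=15

15


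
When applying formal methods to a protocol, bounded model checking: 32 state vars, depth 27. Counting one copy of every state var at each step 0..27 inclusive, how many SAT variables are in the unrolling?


BMC unrolls to depth k, creating one copy of each state var for steps 0..k.
Step count = 27 + 1 = 28 (steps 0 through 27)
Vars per step = 32
Total = 32 * 28 = 896

896


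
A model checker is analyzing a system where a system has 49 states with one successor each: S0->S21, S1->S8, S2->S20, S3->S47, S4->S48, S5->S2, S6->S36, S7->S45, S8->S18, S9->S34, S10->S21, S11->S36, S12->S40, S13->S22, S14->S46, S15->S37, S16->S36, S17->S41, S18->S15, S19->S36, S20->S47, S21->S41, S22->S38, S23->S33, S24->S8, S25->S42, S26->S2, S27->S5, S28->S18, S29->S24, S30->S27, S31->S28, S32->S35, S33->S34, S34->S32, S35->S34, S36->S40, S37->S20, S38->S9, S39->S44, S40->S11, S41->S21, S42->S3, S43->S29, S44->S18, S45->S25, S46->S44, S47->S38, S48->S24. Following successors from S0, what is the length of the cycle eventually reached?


Trace from S0 until a state repeats:
  S0 -> S21 -> S41 -> S21
S21 first seen at step 1, revisited at step 3.
Cycle length = 3 - 1 = 2

2


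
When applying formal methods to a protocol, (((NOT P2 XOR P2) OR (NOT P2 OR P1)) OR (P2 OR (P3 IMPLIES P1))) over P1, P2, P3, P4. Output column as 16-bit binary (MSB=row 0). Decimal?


Formula: (((NOT P2 XOR P2) OR (NOT P2 OR P1)) OR (P2 OR (P3 IMPLIES P1))) over P1, P2, P3, P4 (16 rows)
Evaluate each row (bits = P1,P2,P3,P4, MSB first):
  row 0 [0000]: (((NOT 0 XOR 0) OR (NOT 0 OR 0)) OR (0 OR (0 IMPLIES 0))) -> 1
  row 1 [0001]: (((NOT 0 XOR 0) OR (NOT 0 OR 0)) OR (0 OR (0 IMPLIES 0))) -> 1
  row 2 [0010]: (((NOT 0 XOR 0) OR (NOT 0 OR 0)) OR (0 OR (1 IMPLIES 0))) -> 1
  row 3 [0011]: (((NOT 0 XOR 0) OR (NOT 0 OR 0)) OR (0 OR (1 IMPLIES 0))) -> 1
  row 4 [0100]: (((NOT 1 XOR 1) OR (NOT 1 OR 0)) OR (1 OR (0 IMPLIES 0))) -> 1
  row 5 [0101]: (((NOT 1 XOR 1) OR (NOT 1 OR 0)) OR (1 OR (0 IMPLIES 0))) -> 1
  row 6 [0110]: (((NOT 1 XOR 1) OR (NOT 1 OR 0)) OR (1 OR (1 IMPLIES 0))) -> 1
  row 7 [0111]: (((NOT 1 XOR 1) OR (NOT 1 OR 0)) OR (1 OR (1 IMPLIES 0))) -> 1
  row 8 [1000]: (((NOT 0 XOR 0) OR (NOT 0 OR 1)) OR (0 OR (0 IMPLIES 1))) -> 1
  row 9 [1001]: (((NOT 0 XOR 0) OR (NOT 0 OR 1)) OR (0 OR (0 IMPLIES 1))) -> 1
  row 10 [1010]: (((NOT 0 XOR 0) OR (NOT 0 OR 1)) OR (0 OR (1 IMPLIES 1))) -> 1
  row 11 [1011]: (((NOT 0 XOR 0) OR (NOT 0 OR 1)) OR (0 OR (1 IMPLIES 1))) -> 1
  row 12 [1100]: (((NOT 1 XOR 1) OR (NOT 1 OR 1)) OR (1 OR (0 IMPLIES 1))) -> 1
  row 13 [1101]: (((NOT 1 XOR 1) OR (NOT 1 OR 1)) OR (1 OR (0 IMPLIES 1))) -> 1
  row 14 [1110]: (((NOT 1 XOR 1) OR (NOT 1 OR 1)) OR (1 OR (1 IMPLIES 1))) -> 1
  row 15 [1111]: (((NOT 1 XOR 1) OR (NOT 1 OR 1)) OR (1 OR (1 IMPLIES 1))) -> 1
Full result column, 4 rows per line (P1,P2 fixed per line; P3,P4 runs 00..11 left to right):
  rows 0-3 [P1,P2=00]: 1111  = hex F
  rows 4-7 [P1,P2=01]: 1111  = hex F
  rows 8-11 [P1,P2=10]: 1111  = hex F
  rows 12-15 [P1,P2=11]: 1111  = hex F
Output column (row 0 .. row 15) = 1111111111111111
Output column grouped in 4s = 1111 1111 1111 1111 = 0xFFFF
Convert to decimal digit by digit (value = value*16 + digit):
  F -> 15
  15*16 + 15 (F) = 255
  255*16 + 15 (F) = 4095
  4095*16 + 15 (F) = 65535
Decimal = 65535

65535


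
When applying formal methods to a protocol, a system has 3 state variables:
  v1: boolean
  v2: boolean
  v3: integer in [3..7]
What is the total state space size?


State space = product of domain sizes of all variables.
Domain sizes:
  v1 (boolean): 2
  v2 (boolean): 2
  v3 (integer in [3..7]): 5
Product = 2 * 2 * 5 = 20

20


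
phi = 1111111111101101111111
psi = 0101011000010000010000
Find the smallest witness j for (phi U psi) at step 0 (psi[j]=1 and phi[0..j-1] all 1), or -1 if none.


(phi U psi) at 0: need smallest j with psi[j]=1 and phi[i]=1 for all i in [0,j).
Scan from step 0:
  step 0: phi=1, psi=0 -> continue
  step 1: psi=1 and phi held for [0,1) -> witness found
Witness step = 1

1


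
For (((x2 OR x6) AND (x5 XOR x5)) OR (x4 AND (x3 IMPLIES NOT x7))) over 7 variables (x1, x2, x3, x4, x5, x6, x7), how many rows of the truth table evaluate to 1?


Formula: (((x2 OR x6) AND (x5 XOR x5)) OR (x4 AND (x3 IMPLIES NOT x7))) over 7 vars (128 rows)
Evaluate each row (x1, x2, x3, x4, x5, x6, x7 as bits, MSB first):
  row 0 [0000000]: (((0 OR 0) AND (0 XOR 0)) OR (0 AND (0 IMPLIES NOT 0))) -> 0
  row 1 [0000001]: (((0 OR 0) AND (0 XOR 0)) OR (0 AND (0 IMPLIES NOT 1))) -> 0
  row 2 [0000010]: (((0 OR 1) AND (0 XOR 0)) OR (0 AND (0 IMPLIES NOT 0))) -> 0
  row 3 [0000011]: (((0 OR 1) AND (0 XOR 0)) OR (0 AND (0 IMPLIES NOT 1))) -> 0
  row 4 [0000100]: (((0 OR 0) AND (1 XOR 1)) OR (0 AND (0 IMPLIES NOT 0))) -> 0
  (every remaining row is evaluated the same way; all 128 results are listed next)
Full result column, 8 rows per line (x1,x2,x3,x4 fixed per line; x5,x6,x7 runs 000..111 left to right):
  rows 0-7 [x1,x2,x3,x4=0000]: 00000000  (ones: 0)
  rows 8-15 [x1,x2,x3,x4=0001]: 11111111  (ones: 8)
  rows 16-23 [x1,x2,x3,x4=0010]: 00000000  (ones: 0)
  rows 24-31 [x1,x2,x3,x4=0011]: 10101010  (ones: 4)
  rows 32-39 [x1,x2,x3,x4=0100]: 00000000  (ones: 0)
  rows 40-47 [x1,x2,x3,x4=0101]: 11111111  (ones: 8)
  rows 48-55 [x1,x2,x3,x4=0110]: 00000000  (ones: 0)
  rows 56-63 [x1,x2,x3,x4=0111]: 10101010  (ones: 4)
  rows 64-71 [x1,x2,x3,x4=1000]: 00000000  (ones: 0)
  rows 72-79 [x1,x2,x3,x4=1001]: 11111111  (ones: 8)
  rows 80-87 [x1,x2,x3,x4=1010]: 00000000  (ones: 0)
  rows 88-95 [x1,x2,x3,x4=1011]: 10101010  (ones: 4)
  rows 96-103 [x1,x2,x3,x4=1100]: 00000000  (ones: 0)
  rows 104-111 [x1,x2,x3,x4=1101]: 11111111  (ones: 8)
  rows 112-119 [x1,x2,x3,x4=1110]: 00000000  (ones: 0)
  rows 120-127 [x1,x2,x3,x4=1111]: 10101010  (ones: 4)
Count of 1-rows = 0+8+0+4+0+8+0+4+0+8+0+4+0+8+0+4 = 48

48


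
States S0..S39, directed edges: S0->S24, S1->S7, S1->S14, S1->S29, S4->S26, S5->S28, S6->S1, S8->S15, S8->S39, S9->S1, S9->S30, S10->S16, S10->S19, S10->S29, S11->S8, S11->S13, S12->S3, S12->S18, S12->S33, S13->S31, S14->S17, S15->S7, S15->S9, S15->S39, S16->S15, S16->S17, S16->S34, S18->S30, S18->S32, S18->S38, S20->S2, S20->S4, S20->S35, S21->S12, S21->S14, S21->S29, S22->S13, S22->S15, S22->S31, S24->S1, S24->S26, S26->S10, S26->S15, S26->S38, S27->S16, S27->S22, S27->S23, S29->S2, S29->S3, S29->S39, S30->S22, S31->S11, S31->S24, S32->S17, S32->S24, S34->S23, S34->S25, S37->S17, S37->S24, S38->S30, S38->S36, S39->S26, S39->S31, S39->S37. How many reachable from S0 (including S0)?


BFS from S0:
  layer 0: {S0}
  layer 1: {S24}
  layer 2: {S1, S26}
  layer 3: {S7, S10, S14, S15, S29, S38}
  layer 4: {S2, S3, S9, S16, S17, S19, S30, S36, S39}
  layer 5: {S22, S31, S34, S37}
  layer 6: {S11, S13, S23, S25}
  layer 7: {S8}
Reachable set: {S0, S1, S2, S3, S7, S8, S9, S10, S11, S13, S14, S15, S16, S17, S19, S22, S23, S24, S25, S26, S29, S30, S31, S34, S36, S37, S38, S39}
Count = 28

28


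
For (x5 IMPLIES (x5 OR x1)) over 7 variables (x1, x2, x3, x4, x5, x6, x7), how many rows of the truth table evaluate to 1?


Formula: (x5 IMPLIES (x5 OR x1)) over 7 vars (128 rows)
Evaluate each row (x1, x2, x3, x4, x5, x6, x7 as bits, MSB first):
  row 0 [0000000]: (0 IMPLIES (0 OR 0)) -> 1
  row 1 [0000001]: (0 IMPLIES (0 OR 0)) -> 1
  row 2 [0000010]: (0 IMPLIES (0 OR 0)) -> 1
  row 3 [0000011]: (0 IMPLIES (0 OR 0)) -> 1
  row 4 [0000100]: (1 IMPLIES (1 OR 0)) -> 1
  (every remaining row is evaluated the same way; all 128 results are listed next)
Full result column, 8 rows per line (x1,x2,x3,x4 fixed per line; x5,x6,x7 runs 000..111 left to right):
  rows 0-7 [x1,x2,x3,x4=0000]: 11111111  (ones: 8)
  rows 8-15 [x1,x2,x3,x4=0001]: 11111111  (ones: 8)
  rows 16-23 [x1,x2,x3,x4=0010]: 11111111  (ones: 8)
  rows 24-31 [x1,x2,x3,x4=0011]: 11111111  (ones: 8)
  rows 32-39 [x1,x2,x3,x4=0100]: 11111111  (ones: 8)
  rows 40-47 [x1,x2,x3,x4=0101]: 11111111  (ones: 8)
  rows 48-55 [x1,x2,x3,x4=0110]: 11111111  (ones: 8)
  rows 56-63 [x1,x2,x3,x4=0111]: 11111111  (ones: 8)
  rows 64-71 [x1,x2,x3,x4=1000]: 11111111  (ones: 8)
  rows 72-79 [x1,x2,x3,x4=1001]: 11111111  (ones: 8)
  rows 80-87 [x1,x2,x3,x4=1010]: 11111111  (ones: 8)
  rows 88-95 [x1,x2,x3,x4=1011]: 11111111  (ones: 8)
  rows 96-103 [x1,x2,x3,x4=1100]: 11111111  (ones: 8)
  rows 104-111 [x1,x2,x3,x4=1101]: 11111111  (ones: 8)
  rows 112-119 [x1,x2,x3,x4=1110]: 11111111  (ones: 8)
  rows 120-127 [x1,x2,x3,x4=1111]: 11111111  (ones: 8)
Count of 1-rows = 8+8+8+8+8+8+8+8+8+8+8+8+8+8+8+8 = 128

128


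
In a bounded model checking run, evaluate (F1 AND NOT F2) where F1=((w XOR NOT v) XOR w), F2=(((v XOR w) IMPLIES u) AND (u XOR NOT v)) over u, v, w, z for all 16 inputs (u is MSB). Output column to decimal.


F1 = ((w XOR NOT v) XOR w)
F2 = (((v XOR w) IMPLIES u) AND (u XOR NOT v))
Counterexample to F1=>F2 is where F1=1 and F2=0.
Evaluate each row (bits = u,v,w,z, MSB first):
  row 0 [0000]: F1=1 F2=1 -> F1&~F2 -> 0
  row 1 [0001]: F1=1 F2=1 -> F1&~F2 -> 0
  row 2 [0010]: F1=1 F2=0 -> F1&~F2 -> 1
  row 3 [0011]: F1=1 F2=0 -> F1&~F2 -> 1
  row 4 [0100]: F1=0 F2=0 -> F1&~F2 -> 0
  row 5 [0101]: F1=0 F2=0 -> F1&~F2 -> 0
  row 6 [0110]: F1=0 F2=0 -> F1&~F2 -> 0
  row 7 [0111]: F1=0 F2=0 -> F1&~F2 -> 0
  row 8 [1000]: F1=1 F2=0 -> F1&~F2 -> 1
  row 9 [1001]: F1=1 F2=0 -> F1&~F2 -> 1
  row 10 [1010]: F1=1 F2=0 -> F1&~F2 -> 1
  row 11 [1011]: F1=1 F2=0 -> F1&~F2 -> 1
  row 12 [1100]: F1=0 F2=1 -> F1&~F2 -> 0
  row 13 [1101]: F1=0 F2=1 -> F1&~F2 -> 0
  row 14 [1110]: F1=0 F2=1 -> F1&~F2 -> 0
  row 15 [1111]: F1=0 F2=1 -> F1&~F2 -> 0
Full result column, 4 rows per line (u,v fixed per line; w,z runs 00..11 left to right):
  rows 0-3 [u,v=00]: 0011  = hex 3
  rows 4-7 [u,v=01]: 0000  = hex 0
  rows 8-11 [u,v=10]: 1111  = hex F
  rows 12-15 [u,v=11]: 0000  = hex 0
Counterexample vector (row 0 .. row 15) = 0011000011110000
Output column grouped in 4s = 0011 0000 1111 0000 = 0x30F0
Convert to decimal digit by digit (value = value*16 + digit):
  3 -> 3
  3*16 + 0 = 48
  48*16 + 15 (F) = 783
  783*16 + 0 = 12528
Decimal = 12528

12528


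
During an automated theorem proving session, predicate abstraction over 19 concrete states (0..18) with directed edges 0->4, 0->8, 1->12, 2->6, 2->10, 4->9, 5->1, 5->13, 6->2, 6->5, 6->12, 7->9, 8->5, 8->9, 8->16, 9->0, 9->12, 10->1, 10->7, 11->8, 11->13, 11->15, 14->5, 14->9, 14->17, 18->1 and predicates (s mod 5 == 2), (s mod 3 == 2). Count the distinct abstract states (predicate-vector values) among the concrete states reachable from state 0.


BFS from 0:
Concrete reachable: {0, 1, 4, 5, 8, 9, 12, 13, 16}
Abstract via predicates (s mod 5 == 2), (s mod 3 == 2):
  (0,0) <- {0, 1, 4, 9, 13, 16}
  (0,1) <- {5, 8}
  (1,0) <- {12}
Distinct abstract states = 3

3


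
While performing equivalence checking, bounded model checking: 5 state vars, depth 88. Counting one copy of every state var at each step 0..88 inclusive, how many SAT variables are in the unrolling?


BMC unrolls to depth k, creating one copy of each state var for steps 0..k.
Step count = 88 + 1 = 89 (steps 0 through 88)
Vars per step = 5
Total = 5 * 89 = 445

445


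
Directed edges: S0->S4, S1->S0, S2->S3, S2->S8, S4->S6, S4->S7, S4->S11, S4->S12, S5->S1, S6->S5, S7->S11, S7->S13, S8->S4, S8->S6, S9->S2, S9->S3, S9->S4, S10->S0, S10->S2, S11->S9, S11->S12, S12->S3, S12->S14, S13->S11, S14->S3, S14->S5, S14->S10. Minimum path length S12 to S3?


BFS layer-by-layer from S12:
  dist 0: {S12}
  dist 1: {S3, S14}
  -> S3 reached at distance 1
Shortest path length = 1

1


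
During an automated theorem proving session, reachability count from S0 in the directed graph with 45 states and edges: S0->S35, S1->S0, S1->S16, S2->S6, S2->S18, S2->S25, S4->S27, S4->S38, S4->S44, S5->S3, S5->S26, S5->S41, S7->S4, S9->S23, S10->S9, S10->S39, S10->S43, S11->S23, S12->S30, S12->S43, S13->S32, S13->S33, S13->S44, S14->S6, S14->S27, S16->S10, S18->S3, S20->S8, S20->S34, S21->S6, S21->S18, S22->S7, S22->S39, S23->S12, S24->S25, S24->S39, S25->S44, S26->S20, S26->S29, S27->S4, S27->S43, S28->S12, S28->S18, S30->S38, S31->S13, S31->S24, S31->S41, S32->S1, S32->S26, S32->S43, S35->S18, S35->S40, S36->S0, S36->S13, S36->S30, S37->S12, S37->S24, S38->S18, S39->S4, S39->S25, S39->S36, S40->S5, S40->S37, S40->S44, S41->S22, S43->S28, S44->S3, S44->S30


BFS from S0:
  layer 0: {S0}
  layer 1: {S35}
  layer 2: {S18, S40}
  layer 3: {S3, S5, S37, S44}
  layer 4: {S12, S24, S26, S30, S41}
  layer 5: {S20, S22, S25, S29, S38, S39, S43}
  layer 6: {S4, S7, S8, S28, S34, S36}
  layer 7: {S13, S27}
  layer 8: {S32, S33}
  layer 9: {S1}
  layer 10: {S16}
  layer 11: {S10}
  layer 12: {S9}
  layer 13: {S23}
Reachable set: {S0, S1, S3, S4, S5, S7, S8, S9, S10, S12, S13, S16, S18, S20, S22, S23, S24, S25, S26, S27, S28, S29, S30, S32, S33, S34, S35, S36, S37, S38, S39, S40, S41, S43, S44}
Count = 35

35


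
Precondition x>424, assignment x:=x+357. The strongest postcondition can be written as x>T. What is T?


Formula: sp(P, x:=E) = exists old_x. (x = E[old_x/x]) AND P[old_x/x] (old_x is the value of x before the assignment; eliminate old_x by solving x = E[old_x/x] for old_x)
Step 1: Precondition P: x>424, i.e. old_x > 424
Step 2: Assignment gives x = old_x + 357, so old_x = x - 357
Step 3: Substitute into P: x - 357 > 424
Step 4: Simplify: x > 424+357 = 781

781


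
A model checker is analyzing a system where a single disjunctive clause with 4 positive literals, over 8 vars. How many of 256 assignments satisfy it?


Step 1: Total=2^8=256
Step 2: Unsat when all 4 false: 2^4=16
Step 3: Sat=256-16=240

240


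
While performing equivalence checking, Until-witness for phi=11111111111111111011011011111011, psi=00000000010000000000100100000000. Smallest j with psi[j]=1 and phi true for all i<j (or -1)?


(phi U psi) at 0: need smallest j with psi[j]=1 and phi[i]=1 for all i in [0,j).
Scan from step 0:
  step 0: phi=1, psi=0 -> continue
  step 1: phi=1, psi=0 -> continue
  step 2: phi=1, psi=0 -> continue
  step 3: phi=1, psi=0 -> continue
  step 9: psi=1 and phi held for [0,9) -> witness found
Witness step = 9

9


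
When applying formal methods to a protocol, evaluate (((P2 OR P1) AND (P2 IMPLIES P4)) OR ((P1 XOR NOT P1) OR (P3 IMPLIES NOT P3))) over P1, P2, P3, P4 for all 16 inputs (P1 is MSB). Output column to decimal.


Formula: (((P2 OR P1) AND (P2 IMPLIES P4)) OR ((P1 XOR NOT P1) OR (P3 IMPLIES NOT P3))) over P1, P2, P3, P4 (16 rows)
Evaluate each row (bits = P1,P2,P3,P4, MSB first):
  row 0 [0000]: (((0 OR 0) AND (0 IMPLIES 0)) OR ((0 XOR NOT 0) OR (0 IMPLIES NOT 0))) -> 1
  row 1 [0001]: (((0 OR 0) AND (0 IMPLIES 1)) OR ((0 XOR NOT 0) OR (0 IMPLIES NOT 0))) -> 1
  row 2 [0010]: (((0 OR 0) AND (0 IMPLIES 0)) OR ((0 XOR NOT 0) OR (1 IMPLIES NOT 1))) -> 1
  row 3 [0011]: (((0 OR 0) AND (0 IMPLIES 1)) OR ((0 XOR NOT 0) OR (1 IMPLIES NOT 1))) -> 1
  row 4 [0100]: (((1 OR 0) AND (1 IMPLIES 0)) OR ((0 XOR NOT 0) OR (0 IMPLIES NOT 0))) -> 1
  row 5 [0101]: (((1 OR 0) AND (1 IMPLIES 1)) OR ((0 XOR NOT 0) OR (0 IMPLIES NOT 0))) -> 1
  row 6 [0110]: (((1 OR 0) AND (1 IMPLIES 0)) OR ((0 XOR NOT 0) OR (1 IMPLIES NOT 1))) -> 1
  row 7 [0111]: (((1 OR 0) AND (1 IMPLIES 1)) OR ((0 XOR NOT 0) OR (1 IMPLIES NOT 1))) -> 1
  row 8 [1000]: (((0 OR 1) AND (0 IMPLIES 0)) OR ((1 XOR NOT 1) OR (0 IMPLIES NOT 0))) -> 1
  row 9 [1001]: (((0 OR 1) AND (0 IMPLIES 1)) OR ((1 XOR NOT 1) OR (0 IMPLIES NOT 0))) -> 1
  row 10 [1010]: (((0 OR 1) AND (0 IMPLIES 0)) OR ((1 XOR NOT 1) OR (1 IMPLIES NOT 1))) -> 1
  row 11 [1011]: (((0 OR 1) AND (0 IMPLIES 1)) OR ((1 XOR NOT 1) OR (1 IMPLIES NOT 1))) -> 1
  row 12 [1100]: (((1 OR 1) AND (1 IMPLIES 0)) OR ((1 XOR NOT 1) OR (0 IMPLIES NOT 0))) -> 1
  row 13 [1101]: (((1 OR 1) AND (1 IMPLIES 1)) OR ((1 XOR NOT 1) OR (0 IMPLIES NOT 0))) -> 1
  row 14 [1110]: (((1 OR 1) AND (1 IMPLIES 0)) OR ((1 XOR NOT 1) OR (1 IMPLIES NOT 1))) -> 1
  row 15 [1111]: (((1 OR 1) AND (1 IMPLIES 1)) OR ((1 XOR NOT 1) OR (1 IMPLIES NOT 1))) -> 1
Full result column, 4 rows per line (P1,P2 fixed per line; P3,P4 runs 00..11 left to right):
  rows 0-3 [P1,P2=00]: 1111  = hex F
  rows 4-7 [P1,P2=01]: 1111  = hex F
  rows 8-11 [P1,P2=10]: 1111  = hex F
  rows 12-15 [P1,P2=11]: 1111  = hex F
Output column (row 0 .. row 15) = 1111111111111111
Output column grouped in 4s = 1111 1111 1111 1111 = 0xFFFF
Convert to decimal digit by digit (value = value*16 + digit):
  F -> 15
  15*16 + 15 (F) = 255
  255*16 + 15 (F) = 4095
  4095*16 + 15 (F) = 65535
Decimal = 65535

65535


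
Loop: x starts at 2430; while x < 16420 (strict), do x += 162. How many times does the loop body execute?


Step 1: x goes from 2430 toward 16420 by 162; the body runs while x<16420, so iterations = ceil((bound-start)/step)
Step 2: Distance=13990
Step 3: ceil(13990/162)=87

87


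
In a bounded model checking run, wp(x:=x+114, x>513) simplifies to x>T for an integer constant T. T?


Formula: wp(x:=E, P) = P[E/x] (substitute E for x in postcondition)
Step 1: Postcondition: x>513
Step 2: Substitute x+114 for x: x+114>513
Step 3: Solve for x: x > 513-114 = 399

399


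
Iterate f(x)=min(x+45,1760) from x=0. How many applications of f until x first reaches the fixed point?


Step 1: x=0, cap=1760, increment=45
Step 2: x grows by 45 each step until capped at 1760; fixed point is x=1760
Step 3: iterations = ceil(1760/45) = 40

40


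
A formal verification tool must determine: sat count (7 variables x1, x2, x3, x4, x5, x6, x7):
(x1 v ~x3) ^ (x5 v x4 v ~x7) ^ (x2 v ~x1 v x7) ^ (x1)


CNF with 4 clauses over 7 vars (128 assignments).
An assignment satisfies CNF iff every clause has >=1 true literal.
Check each row (bits = x1,x2,x3,x4,x5,x6,x7; clause T/F shown):
  row 0 [0000000]: clauses=TTTF -> 0
  row 1 [0000001]: clauses=TFTF -> 0
  row 2 [0000010]: clauses=TTTF -> 0
  row 3 [0000011]: clauses=TFTF -> 0
  row 4 [0000100]: clauses=TTTF -> 0
  (every remaining row is evaluated the same way; all 128 results are listed next)
Full result column, 8 rows per line (x1,x2,x3,x4 fixed per line; x5,x6,x7 runs 000..111 left to right):
  rows 0-7 [x1,x2,x3,x4=0000]: 00000000  (ones: 0)
  rows 8-15 [x1,x2,x3,x4=0001]: 00000000  (ones: 0)
  rows 16-23 [x1,x2,x3,x4=0010]: 00000000  (ones: 0)
  rows 24-31 [x1,x2,x3,x4=0011]: 00000000  (ones: 0)
  rows 32-39 [x1,x2,x3,x4=0100]: 00000000  (ones: 0)
  rows 40-47 [x1,x2,x3,x4=0101]: 00000000  (ones: 0)
  rows 48-55 [x1,x2,x3,x4=0110]: 00000000  (ones: 0)
  rows 56-63 [x1,x2,x3,x4=0111]: 00000000  (ones: 0)
  rows 64-71 [x1,x2,x3,x4=1000]: 00000101  (ones: 2)
  rows 72-79 [x1,x2,x3,x4=1001]: 01010101  (ones: 4)
  rows 80-87 [x1,x2,x3,x4=1010]: 00000101  (ones: 2)
  rows 88-95 [x1,x2,x3,x4=1011]: 01010101  (ones: 4)
  rows 96-103 [x1,x2,x3,x4=1100]: 10101111  (ones: 6)
  rows 104-111 [x1,x2,x3,x4=1101]: 11111111  (ones: 8)
  rows 112-119 [x1,x2,x3,x4=1110]: 10101111  (ones: 6)
  rows 120-127 [x1,x2,x3,x4=1111]: 11111111  (ones: 8)
Satisfying assignments = 0+0+0+0+0+0+0+0+2+4+2+4+6+8+6+8 = 40

40


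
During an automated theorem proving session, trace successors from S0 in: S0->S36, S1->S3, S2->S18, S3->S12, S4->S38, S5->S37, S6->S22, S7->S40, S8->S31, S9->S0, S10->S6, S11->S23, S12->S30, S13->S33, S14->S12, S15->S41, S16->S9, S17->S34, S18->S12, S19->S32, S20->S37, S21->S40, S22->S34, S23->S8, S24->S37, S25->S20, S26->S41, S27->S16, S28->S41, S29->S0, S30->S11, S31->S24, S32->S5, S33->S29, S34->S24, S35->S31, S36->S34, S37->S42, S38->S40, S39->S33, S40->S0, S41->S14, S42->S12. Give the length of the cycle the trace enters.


Trace from S0 until a state repeats:
  S0 -> S36 -> S34 -> S24 -> S37 -> S42 -> S12 -> S30 -> S11 -> S23 -> S8 -> S31 -> S24
S24 first seen at step 3, revisited at step 12.
Cycle length = 12 - 3 = 9

9


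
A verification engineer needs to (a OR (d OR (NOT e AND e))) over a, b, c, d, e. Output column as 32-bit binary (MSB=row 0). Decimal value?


Formula: (a OR (d OR (NOT e AND e))) over a, b, c, d, e (32 rows)
Evaluate each row (bits = a,b,c,d,e, MSB first):
  row 0 [00000]: (0 OR (0 OR (NOT 0 AND 0))) -> 0
  row 1 [00001]: (0 OR (0 OR (NOT 1 AND 1))) -> 0
  row 2 [00010]: (0 OR (1 OR (NOT 0 AND 0))) -> 1
  row 3 [00011]: (0 OR (1 OR (NOT 1 AND 1))) -> 1
  row 4 [00100]: (0 OR (0 OR (NOT 0 AND 0))) -> 0
  row 5 [00101]: (0 OR (0 OR (NOT 1 AND 1))) -> 0
  row 6 [00110]: (0 OR (1 OR (NOT 0 AND 0))) -> 1
  row 7 [00111]: (0 OR (1 OR (NOT 1 AND 1))) -> 1
  row 8 [01000]: (0 OR (0 OR (NOT 0 AND 0))) -> 0
  row 9 [01001]: (0 OR (0 OR (NOT 1 AND 1))) -> 0
  row 10 [01010]: (0 OR (1 OR (NOT 0 AND 0))) -> 1
  row 11 [01011]: (0 OR (1 OR (NOT 1 AND 1))) -> 1
  row 12 [01100]: (0 OR (0 OR (NOT 0 AND 0))) -> 0
  row 13 [01101]: (0 OR (0 OR (NOT 1 AND 1))) -> 0
  row 14 [01110]: (0 OR (1 OR (NOT 0 AND 0))) -> 1
  row 15 [01111]: (0 OR (1 OR (NOT 1 AND 1))) -> 1
  row 16 [10000]: (1 OR (0 OR (NOT 0 AND 0))) -> 1
  row 17 [10001]: (1 OR (0 OR (NOT 1 AND 1))) -> 1
  row 18 [10010]: (1 OR (1 OR (NOT 0 AND 0))) -> 1
  row 19 [10011]: (1 OR (1 OR (NOT 1 AND 1))) -> 1
  row 20 [10100]: (1 OR (0 OR (NOT 0 AND 0))) -> 1
  row 21 [10101]: (1 OR (0 OR (NOT 1 AND 1))) -> 1
  row 22 [10110]: (1 OR (1 OR (NOT 0 AND 0))) -> 1
  row 23 [10111]: (1 OR (1 OR (NOT 1 AND 1))) -> 1
  row 24 [11000]: (1 OR (0 OR (NOT 0 AND 0))) -> 1
  row 25 [11001]: (1 OR (0 OR (NOT 1 AND 1))) -> 1
  row 26 [11010]: (1 OR (1 OR (NOT 0 AND 0))) -> 1
  row 27 [11011]: (1 OR (1 OR (NOT 1 AND 1))) -> 1
  row 28 [11100]: (1 OR (0 OR (NOT 0 AND 0))) -> 1
  row 29 [11101]: (1 OR (0 OR (NOT 1 AND 1))) -> 1
  row 30 [11110]: (1 OR (1 OR (NOT 0 AND 0))) -> 1
  row 31 [11111]: (1 OR (1 OR (NOT 1 AND 1))) -> 1
Full result column, 4 rows per line (a,b,c fixed per line; d,e runs 00..11 left to right):
  rows 0-3 [a,b,c=000]: 0011  = hex 3
  rows 4-7 [a,b,c=001]: 0011  = hex 3
  rows 8-11 [a,b,c=010]: 0011  = hex 3
  rows 12-15 [a,b,c=011]: 0011  = hex 3
  rows 16-19 [a,b,c=100]: 1111  = hex F
  rows 20-23 [a,b,c=101]: 1111  = hex F
  rows 24-27 [a,b,c=110]: 1111  = hex F
  rows 28-31 [a,b,c=111]: 1111  = hex F
Output column (row 0 .. row 31) = 00110011001100111111111111111111
Output column grouped in 4s = 0011 0011 0011 0011 1111 1111 1111 1111 = 0x3333FFFF
Convert to decimal digit by digit (value = value*16 + digit):
  3 -> 3
  3*16 + 3 = 51
  51*16 + 3 = 819
  819*16 + 3 = 13107
  13107*16 + 15 (F) = 209727
  209727*16 + 15 (F) = 3355647
  3355647*16 + 15 (F) = 53690367
  53690367*16 + 15 (F) = 859045887
Decimal = 859045887

859045887


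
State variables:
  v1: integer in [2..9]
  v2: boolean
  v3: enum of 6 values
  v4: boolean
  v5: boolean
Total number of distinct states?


State space = product of domain sizes of all variables.
Domain sizes:
  v1 (integer in [2..9]): 8
  v2 (boolean): 2
  v3 (enum of 6 values): 6
  v4 (boolean): 2
  v5 (boolean): 2
Product = 8 * 2 * 6 * 2 * 2 = 384

384


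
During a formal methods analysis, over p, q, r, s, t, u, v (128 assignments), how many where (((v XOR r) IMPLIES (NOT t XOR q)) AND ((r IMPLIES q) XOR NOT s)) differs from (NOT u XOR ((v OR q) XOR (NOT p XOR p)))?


F1 = (((v XOR r) IMPLIES (NOT t XOR q)) AND ((r IMPLIES q) XOR NOT s))
F2 = (NOT u XOR ((v OR q) XOR (NOT p XOR p)))
Evaluate both on each of 128 rows (bits = p,q,r,s,t,u,v):
  row 0 [0000000]: F1=0 F2=0 -> 0
  row 1 [0000001]: F1=0 F2=1 (differ) -> 1
  row 2 [0000010]: F1=0 F2=1 (differ) -> 1
  row 3 [0000011]: F1=0 F2=0 -> 0
  row 4 [0000100]: F1=0 F2=0 -> 0
  (every remaining row is evaluated the same way; all 128 results are listed next)
Full result column, 8 rows per line (p,q,r,s fixed per line; t,u,v runs 000..111 left to right):
  rows 0-7 [p,q,r,s=0000]: 01100110  (ones: 4)
  rows 8-15 [p,q,r,s=0001]: 10011100  (ones: 4)
  rows 16-23 [p,q,r,s=0010]: 10010011  (ones: 4)
  rows 24-31 [p,q,r,s=0011]: 01100110  (ones: 4)
  rows 32-39 [p,q,r,s=0100]: 11001100  (ones: 4)
  rows 40-47 [p,q,r,s=0101]: 01100011  (ones: 4)
  rows 48-55 [p,q,r,s=0110]: 11001100  (ones: 4)
  rows 56-63 [p,q,r,s=0111]: 10010011  (ones: 4)
  rows 64-71 [p,q,r,s=1000]: 01100110  (ones: 4)
  rows 72-79 [p,q,r,s=1001]: 10011100  (ones: 4)
  rows 80-87 [p,q,r,s=1010]: 10010011  (ones: 4)
  rows 88-95 [p,q,r,s=1011]: 01100110  (ones: 4)
  rows 96-103 [p,q,r,s=1100]: 11001100  (ones: 4)
  rows 104-111 [p,q,r,s=1101]: 01100011  (ones: 4)
  rows 112-119 [p,q,r,s=1110]: 11001100  (ones: 4)
  rows 120-127 [p,q,r,s=1111]: 10010011  (ones: 4)
Disagreements = 4+4+4+4+4+4+4+4+4+4+4+4+4+4+4+4 = 64

64


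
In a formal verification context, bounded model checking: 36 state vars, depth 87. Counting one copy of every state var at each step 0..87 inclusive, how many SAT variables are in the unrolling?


BMC unrolls to depth k, creating one copy of each state var for steps 0..k.
Step count = 87 + 1 = 88 (steps 0 through 87)
Vars per step = 36
Total = 36 * 88 = 3168

3168


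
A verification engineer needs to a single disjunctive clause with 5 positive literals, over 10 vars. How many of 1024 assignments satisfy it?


Step 1: Total=2^10=1024
Step 2: Unsat when all 5 false: 2^5=32
Step 3: Sat=1024-32=992

992


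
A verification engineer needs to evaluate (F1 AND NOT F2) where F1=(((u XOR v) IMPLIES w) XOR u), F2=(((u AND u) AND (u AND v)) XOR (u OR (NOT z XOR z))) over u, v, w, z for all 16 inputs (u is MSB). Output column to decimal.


F1 = (((u XOR v) IMPLIES w) XOR u)
F2 = (((u AND u) AND (u AND v)) XOR (u OR (NOT z XOR z)))
Counterexample to F1=>F2 is where F1=1 and F2=0.
Evaluate each row (bits = u,v,w,z, MSB first):
  row 0 [0000]: F1=1 F2=1 -> F1&~F2 -> 0
  row 1 [0001]: F1=1 F2=1 -> F1&~F2 -> 0
  row 2 [0010]: F1=1 F2=1 -> F1&~F2 -> 0
  row 3 [0011]: F1=1 F2=1 -> F1&~F2 -> 0
  row 4 [0100]: F1=0 F2=1 -> F1&~F2 -> 0
  row 5 [0101]: F1=0 F2=1 -> F1&~F2 -> 0
  row 6 [0110]: F1=1 F2=1 -> F1&~F2 -> 0
  row 7 [0111]: F1=1 F2=1 -> F1&~F2 -> 0
  row 8 [1000]: F1=1 F2=1 -> F1&~F2 -> 0
  row 9 [1001]: F1=1 F2=1 -> F1&~F2 -> 0
  row 10 [1010]: F1=0 F2=1 -> F1&~F2 -> 0
  row 11 [1011]: F1=0 F2=1 -> F1&~F2 -> 0
  row 12 [1100]: F1=0 F2=0 -> F1&~F2 -> 0
  row 13 [1101]: F1=0 F2=0 -> F1&~F2 -> 0
  row 14 [1110]: F1=0 F2=0 -> F1&~F2 -> 0
  row 15 [1111]: F1=0 F2=0 -> F1&~F2 -> 0
Full result column, 4 rows per line (u,v fixed per line; w,z runs 00..11 left to right):
  rows 0-3 [u,v=00]: 0000  = hex 0
  rows 4-7 [u,v=01]: 0000  = hex 0
  rows 8-11 [u,v=10]: 0000  = hex 0
  rows 12-15 [u,v=11]: 0000  = hex 0
Counterexample vector (row 0 .. row 15) = 0000000000000000
Output column grouped in 4s = 0000 0000 0000 0000 = 0x0000
Convert to decimal digit by digit (value = value*16 + digit):
  0 -> 0
  0*16 + 0 = 0
  0*16 + 0 = 0
  0*16 + 0 = 0
Decimal = 0

0


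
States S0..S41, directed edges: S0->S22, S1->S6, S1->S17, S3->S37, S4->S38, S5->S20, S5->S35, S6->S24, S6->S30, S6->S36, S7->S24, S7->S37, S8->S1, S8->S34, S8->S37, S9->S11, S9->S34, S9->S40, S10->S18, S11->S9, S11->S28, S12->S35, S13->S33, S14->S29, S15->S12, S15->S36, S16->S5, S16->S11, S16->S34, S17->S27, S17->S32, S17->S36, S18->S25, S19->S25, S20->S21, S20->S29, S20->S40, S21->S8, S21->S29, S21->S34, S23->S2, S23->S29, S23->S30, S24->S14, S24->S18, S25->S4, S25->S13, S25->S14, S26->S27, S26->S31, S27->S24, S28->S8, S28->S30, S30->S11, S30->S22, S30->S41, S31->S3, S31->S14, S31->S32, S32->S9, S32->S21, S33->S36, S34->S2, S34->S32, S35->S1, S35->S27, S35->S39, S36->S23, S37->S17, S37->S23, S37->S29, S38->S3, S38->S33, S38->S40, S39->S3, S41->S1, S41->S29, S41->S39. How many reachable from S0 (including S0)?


BFS from S0:
  layer 0: {S0}
  layer 1: {S22}
Reachable set: {S0, S22}
Count = 2

2


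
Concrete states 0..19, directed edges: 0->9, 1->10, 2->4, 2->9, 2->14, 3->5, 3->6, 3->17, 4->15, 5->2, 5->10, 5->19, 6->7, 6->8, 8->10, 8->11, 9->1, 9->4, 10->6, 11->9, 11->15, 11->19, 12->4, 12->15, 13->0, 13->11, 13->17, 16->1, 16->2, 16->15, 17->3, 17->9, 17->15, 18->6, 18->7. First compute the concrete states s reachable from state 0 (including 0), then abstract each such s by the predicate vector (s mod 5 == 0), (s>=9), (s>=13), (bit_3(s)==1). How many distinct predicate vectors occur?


BFS from 0:
Concrete reachable: {0, 1, 4, 6, 7, 8, 9, 10, 11, 15, 19}
Abstract via predicates (s mod 5 == 0), (s>=9), (s>=13), (bit_3(s)==1):
  (0,0,0,0) <- {1, 4, 6, 7}
  (0,0,0,1) <- {8}
  (0,1,0,1) <- {9, 11}
  (0,1,1,0) <- {19}
  (1,0,0,0) <- {0}
  (1,1,0,1) <- {10}
  (1,1,1,1) <- {15}
Distinct abstract states = 7

7


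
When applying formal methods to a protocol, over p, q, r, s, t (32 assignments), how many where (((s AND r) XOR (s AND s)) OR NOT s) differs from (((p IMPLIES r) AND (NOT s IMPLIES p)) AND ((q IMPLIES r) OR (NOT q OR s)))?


F1 = (((s AND r) XOR (s AND s)) OR NOT s)
F2 = (((p IMPLIES r) AND (NOT s IMPLIES p)) AND ((q IMPLIES r) OR (NOT q OR s)))
Evaluate both on each of 32 rows (bits = p,q,r,s,t):
  row 0 [00000]: F1=1 F2=0 (differ) -> 1
  row 1 [00001]: F1=1 F2=0 (differ) -> 1
  row 2 [00010]: F1=1 F2=1 -> 0
  row 3 [00011]: F1=1 F2=1 -> 0
  row 4 [00100]: F1=1 F2=0 (differ) -> 1
  row 5 [00101]: F1=1 F2=0 (differ) -> 1
  row 6 [00110]: F1=0 F2=1 (differ) -> 1
  row 7 [00111]: F1=0 F2=1 (differ) -> 1
  row 8 [01000]: F1=1 F2=0 (differ) -> 1
  row 9 [01001]: F1=1 F2=0 (differ) -> 1
  row 10 [01010]: F1=1 F2=1 -> 0
  row 11 [01011]: F1=1 F2=1 -> 0
  row 12 [01100]: F1=1 F2=0 (differ) -> 1
  row 13 [01101]: F1=1 F2=0 (differ) -> 1
  row 14 [01110]: F1=0 F2=1 (differ) -> 1
  row 15 [01111]: F1=0 F2=1 (differ) -> 1
  row 16 [10000]: F1=1 F2=0 (differ) -> 1
  row 17 [10001]: F1=1 F2=0 (differ) -> 1
  row 18 [10010]: F1=1 F2=0 (differ) -> 1
  row 19 [10011]: F1=1 F2=0 (differ) -> 1
  row 20 [10100]: F1=1 F2=1 -> 0
  row 21 [10101]: F1=1 F2=1 -> 0
  row 22 [10110]: F1=0 F2=1 (differ) -> 1
  row 23 [10111]: F1=0 F2=1 (differ) -> 1
  row 24 [11000]: F1=1 F2=0 (differ) -> 1
  row 25 [11001]: F1=1 F2=0 (differ) -> 1
  row 26 [11010]: F1=1 F2=0 (differ) -> 1
  row 27 [11011]: F1=1 F2=0 (differ) -> 1
  row 28 [11100]: F1=1 F2=1 -> 0
  row 29 [11101]: F1=1 F2=1 -> 0
  row 30 [11110]: F1=0 F2=1 (differ) -> 1
  row 31 [11111]: F1=0 F2=1 (differ) -> 1
Full result column, 8 rows per line (p,q fixed per line; r,s,t runs 000..111 left to right):
  rows 0-7 [p,q=00]: 11001111  (ones: 6)
  rows 8-15 [p,q=01]: 11001111  (ones: 6)
  rows 16-23 [p,q=10]: 11110011  (ones: 6)
  rows 24-31 [p,q=11]: 11110011  (ones: 6)
Disagreements = 6+6+6+6 = 24

24
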